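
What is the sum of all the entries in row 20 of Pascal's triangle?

The entries of row 20 sum to 2^20 = 1048576.

1048576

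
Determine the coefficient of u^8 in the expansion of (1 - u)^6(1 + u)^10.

-90

Coefficient of u^8 = Σ_{j} C(6,j)·(-1)^j·C(10,8-j)·1^(8-j) for j from 0 to 6.
= 45 + (-720) + 3150 + (-5040) + 3150 + (-720) + 45 = -90.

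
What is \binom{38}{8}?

48903492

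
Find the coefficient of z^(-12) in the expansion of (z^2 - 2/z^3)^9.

5376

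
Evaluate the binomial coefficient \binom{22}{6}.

C(22,6) = (22·21·20·19·18·17) / 6! = 53721360 / 720 = 74613.

74613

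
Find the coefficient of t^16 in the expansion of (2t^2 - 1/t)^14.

1025024

General term: C(14,j)·(2t^2)^j·(-1/t)^(14-j), with t-exponent 2j − 1(14−j) = 3j − 14.
Set 3j − 14 = 16: j = 10.
C(14,10) = 1001; 2^10 = 1024; (-1)^4 = 1.
Coefficient = 1001 · 1024 · 1 = 1025024.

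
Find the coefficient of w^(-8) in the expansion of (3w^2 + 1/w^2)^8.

252

General term: C(8,j)·(3w^2)^j·(1/w^2)^(8-j), with w-exponent 2j − 2(8−j) = 4j − 16.
Set 4j − 16 = -8: j = 2.
C(8,2) = 28; 3^2 = 9; 1^6 = 1.
Coefficient = 28 · 9 · 1 = 252.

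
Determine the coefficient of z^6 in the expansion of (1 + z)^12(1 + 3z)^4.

Coefficient of z^6 = Σ_{j} C(12,j)·1^j·C(4,6-j)·3^(6-j) for j from 2 to 6.
= 5346 + 23760 + 26730 + 9504 + 924 = 66264.

66264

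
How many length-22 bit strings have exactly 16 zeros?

74613

Choose the 16 positions: C(22,16) = 74613.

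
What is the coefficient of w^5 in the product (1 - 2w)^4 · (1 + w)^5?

Coefficient of w^5 = Σ_{j} C(4,j)·(-2)^j·C(5,5-j)·1^(5-j) for j from 0 to 4.
= 1 + (-40) + 240 + (-320) + 80 = -39.

-39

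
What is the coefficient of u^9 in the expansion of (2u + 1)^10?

The general term is C(10,j)·(2u)^j·(1)^(10-j); the u^9 term has j = 9.
C(10,9) = 10.
Coefficient = C(10,9) · 2^9 = 10 · 512 = 5120.

5120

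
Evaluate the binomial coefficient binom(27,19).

2220075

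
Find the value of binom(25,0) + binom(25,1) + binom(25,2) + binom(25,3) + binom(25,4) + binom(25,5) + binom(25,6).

245506

1 + 25 + 300 + 2300 + 12650 + 53130 + 177100 = 245506.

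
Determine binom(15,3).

C(15,3) = (15·14·13) / 3! = 2730 / 6 = 455.

455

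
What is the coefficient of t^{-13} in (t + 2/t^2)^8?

1024

General term: C(8,j)·(t)^j·(2/t^2)^(8-j), with t-exponent 1j − 2(8−j) = 3j − 16.
Set 3j − 16 = -13: j = 1.
C(8,1) = 8; 1^1 = 1; 2^7 = 128.
Coefficient = 8 · 1 · 128 = 1024.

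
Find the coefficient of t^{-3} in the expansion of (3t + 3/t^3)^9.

General term: C(9,j)·(3t)^j·(3/t^3)^(9-j), with t-exponent 1j − 3(9−j) = 4j − 27.
Set 4j − 27 = -3: j = 6.
C(9,6) = 84; 3^6 = 729; 3^3 = 27.
Coefficient = 84 · 729 · 27 = 1653372.

1653372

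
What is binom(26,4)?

C(26,4) = (26·25·24·23) / 4! = 358800 / 24 = 14950.

14950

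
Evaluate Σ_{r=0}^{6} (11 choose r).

1 + 11 + 55 + 165 + 330 + 462 + 462 = 1486.

1486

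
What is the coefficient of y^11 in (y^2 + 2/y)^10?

General term: C(10,j)·(y^2)^j·(2/y)^(10-j), with y-exponent 2j − 1(10−j) = 3j − 10.
Set 3j − 10 = 11: j = 7.
C(10,7) = 120; 1^7 = 1; 2^3 = 8.
Coefficient = 120 · 1 · 8 = 960.

960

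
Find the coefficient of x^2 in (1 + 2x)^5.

40

The general term is C(5,j)·(1)^j·(2x)^(5-j); the x^2 term has j = 3.
C(5,3) = 10.
Coefficient = C(5,3) · 2^2 = 10 · 4 = 40.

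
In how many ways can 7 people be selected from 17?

This is C(17,7) = 19448.

19448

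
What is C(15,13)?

C(15,13) = C(15,2) by symmetry.
C(15,2) = (15·14) / 2! = 210 / 2 = 105.

105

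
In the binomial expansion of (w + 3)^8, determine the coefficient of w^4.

5670

The general term is C(8,j)·(w)^j·(3)^(8-j); the w^4 term has j = 4.
C(8,4) = 70.
Coefficient = C(8,4) · 3^4 = 70 · 81 = 5670.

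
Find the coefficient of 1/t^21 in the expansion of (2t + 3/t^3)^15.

6304858560

General term: C(15,j)·(2t)^j·(3/t^3)^(15-j), with t-exponent 1j − 3(15−j) = 4j − 45.
Set 4j − 45 = -21: j = 6.
C(15,6) = 5005; 2^6 = 64; 3^9 = 19683.
Coefficient = 5005 · 64 · 19683 = 6304858560.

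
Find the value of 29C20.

10015005

C(29,20) = C(29,9) by symmetry.
C(29,9) = (29·28·27·26·25·24·23·22·21) / 9! = 3634245014400 / 362880 = 10015005.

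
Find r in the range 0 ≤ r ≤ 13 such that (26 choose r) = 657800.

C(26,r) increases on 0 ≤ r ≤ 13. C(26,6) = 230230 and C(26,7) = 657800, so r = 7.

7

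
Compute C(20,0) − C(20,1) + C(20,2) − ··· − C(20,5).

-11628

The partial alternating sum Σ_{k=0}^{5} (−1)^k C(20,k) = (−1)^5 C(19,5) = -11628.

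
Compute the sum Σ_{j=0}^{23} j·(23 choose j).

Since j·C(23,j) = 23·C(22,j−1), the sum is 23·2^22 = 23·4194304 = 96468992.

96468992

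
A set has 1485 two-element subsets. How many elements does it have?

55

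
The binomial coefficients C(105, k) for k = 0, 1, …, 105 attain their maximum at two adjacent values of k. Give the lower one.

For odd n = 105, C(105,k) peaks at k = (n−1)/2 and (n+1)/2; the lower is 52.

52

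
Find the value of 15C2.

C(15,2) = (15·14) / 2! = 210 / 2 = 105.

105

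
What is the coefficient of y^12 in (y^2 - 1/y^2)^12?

General term: C(12,j)·(y^2)^j·(-1/y^2)^(12-j), with y-exponent 2j − 2(12−j) = 4j − 24.
Set 4j − 24 = 12: j = 9.
C(12,9) = 220; 1^9 = 1; (-1)^3 = -1.
Coefficient = 220 · 1 · (-1) = -220.

-220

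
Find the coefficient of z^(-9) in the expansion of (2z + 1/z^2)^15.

General term: C(15,j)·(2z)^j·(1/z^2)^(15-j), with z-exponent 1j − 2(15−j) = 3j − 30.
Set 3j − 30 = -9: j = 7.
C(15,7) = 6435; 2^7 = 128; 1^8 = 1.
Coefficient = 6435 · 128 · 1 = 823680.

823680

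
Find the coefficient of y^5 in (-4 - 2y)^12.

The general term is C(12,j)·(-4)^j·(-2y)^(12-j); the y^5 term has j = 7.
C(12,7) = 792.
Coefficient = C(12,7) · (-4)^7 · (-2)^5 = 792 · (-16384) · (-32) = 415236096.

415236096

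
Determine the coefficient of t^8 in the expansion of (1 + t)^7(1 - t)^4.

-11

Coefficient of t^8 = Σ_{j} C(7,j)·1^j·C(4,8-j)·(-1)^(8-j) for j from 4 to 7.
= 35 + (-84) + 42 + (-4) = -11.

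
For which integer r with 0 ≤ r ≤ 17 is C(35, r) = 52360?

C(35,r) increases on 0 ≤ r ≤ 17. C(35,3) = 6545 and C(35,4) = 52360, so r = 4.

4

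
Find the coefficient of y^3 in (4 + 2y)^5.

The general term is C(5,j)·(4)^j·(2y)^(5-j); the y^3 term has j = 2.
C(5,2) = 10.
Coefficient = C(5,2) · 4^2 · 2^3 = 10 · 16 · 8 = 1280.

1280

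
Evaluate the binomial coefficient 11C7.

C(11,7) = C(11,4) by symmetry.
C(11,4) = (11·10·9·8) / 4! = 7920 / 24 = 330.

330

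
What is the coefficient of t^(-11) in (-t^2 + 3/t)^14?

-22320522

General term: C(14,j)·(-t^2)^j·(3/t)^(14-j), with t-exponent 2j − 1(14−j) = 3j − 14.
Set 3j − 14 = -11: j = 1.
C(14,1) = 14; (-1)^1 = -1; 3^13 = 1594323.
Coefficient = 14 · (-1) · 1594323 = -22320522.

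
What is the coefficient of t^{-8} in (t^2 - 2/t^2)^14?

General term: C(14,j)·(t^2)^j·(-2/t^2)^(14-j), with t-exponent 2j − 2(14−j) = 4j − 28.
Set 4j − 28 = -8: j = 5.
C(14,5) = 2002; 1^5 = 1; (-2)^9 = -512.
Coefficient = 2002 · 1 · (-512) = -1025024.

-1025024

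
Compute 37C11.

854992152

C(37,11) = (37·36·35·34·33·32·31·30·29·28·27) / 11! = 34128550732953600 / 39916800 = 854992152.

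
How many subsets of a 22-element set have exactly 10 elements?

646646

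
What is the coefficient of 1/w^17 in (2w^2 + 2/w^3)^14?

General term: C(14,j)·(2w^2)^j·(2/w^3)^(14-j), with w-exponent 2j − 3(14−j) = 5j − 42.
Set 5j − 42 = -17: j = 5.
C(14,5) = 2002; 2^5 = 32; 2^9 = 512.
Coefficient = 2002 · 32 · 512 = 32800768.

32800768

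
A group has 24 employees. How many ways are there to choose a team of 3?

2024

This is C(24,3) = 2024.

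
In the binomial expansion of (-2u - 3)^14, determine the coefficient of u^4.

945728784

The general term is C(14,j)·(-2u)^j·(-3)^(14-j); the u^4 term has j = 4.
C(14,4) = 1001.
Coefficient = C(14,4) · (-2)^4 · (-3)^10 = 1001 · 16 · 59049 = 945728784.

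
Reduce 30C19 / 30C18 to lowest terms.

C(n,k+1)/C(n,k) = (n−k)/(k+1) = (30−18)/(18+1) = 12/19.

12/19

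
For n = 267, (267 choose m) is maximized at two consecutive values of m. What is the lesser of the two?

133

For odd n = 267, C(267,m) peaks at m = (n−1)/2 and (n+1)/2; the lesser is 133.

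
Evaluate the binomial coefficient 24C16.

735471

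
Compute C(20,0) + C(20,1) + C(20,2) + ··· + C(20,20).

Setting x = 1 in (1+x)^20 gives Σ C(20,r) = 2^20 = 1048576.

1048576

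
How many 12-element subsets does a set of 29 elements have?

C(29,12) = (29·28·27·26·25·24·23·22·21·20·19·18) / 12! = 24858235898496000 / 479001600 = 51895935.

51895935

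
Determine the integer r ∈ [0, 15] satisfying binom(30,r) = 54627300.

C(30,r) increases on 0 ≤ r ≤ 15. C(30,10) = 30045015 and C(30,11) = 54627300, so r = 11.

11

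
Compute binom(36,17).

C(36,17) = (36·35·34·33·32·31·30·29·28·27·26·25·24·23·22·21·20) / 17! = 3058021453718104473600000 / 355687428096000 = 8597496600.

8597496600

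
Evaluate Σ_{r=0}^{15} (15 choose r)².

By Vandermonde's identity, Σ C(15,r)² = C(30,15) = 155117520.

155117520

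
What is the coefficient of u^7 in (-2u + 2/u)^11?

-112640

General term: C(11,j)·(-2u)^j·(2/u)^(11-j), with u-exponent 1j − 1(11−j) = 2j − 11.
Set 2j − 11 = 7: j = 9.
C(11,9) = 55; (-2)^9 = -512; 2^2 = 4.
Coefficient = 55 · (-512) · 4 = -112640.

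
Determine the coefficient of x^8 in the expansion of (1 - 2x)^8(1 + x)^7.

Coefficient of x^8 = Σ_{j} C(8,j)·(-2)^j·C(7,8-j)·1^(8-j) for j from 1 to 8.
= (-16) + 784 + (-9408) + 39200 + (-62720) + 37632 + (-7168) + 256 = -1440.

-1440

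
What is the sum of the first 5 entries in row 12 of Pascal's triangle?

1 + 12 + 66 + 220 + 495 = 794.

794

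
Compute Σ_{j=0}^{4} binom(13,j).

1093

1 + 13 + 78 + 286 + 715 = 1093.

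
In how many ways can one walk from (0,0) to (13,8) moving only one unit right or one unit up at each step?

203490

Each path is a sequence of 21 steps with 13 rights: C(21,13) = 203490.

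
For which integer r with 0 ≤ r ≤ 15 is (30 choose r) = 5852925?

C(30,r) increases on 0 ≤ r ≤ 15. C(30,7) = 2035800 and C(30,8) = 5852925, so r = 8.

8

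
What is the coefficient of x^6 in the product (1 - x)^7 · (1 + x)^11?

Coefficient of x^6 = Σ_{j} C(7,j)·(-1)^j·C(11,6-j)·1^(6-j) for j from 0 to 6.
= 462 + (-3234) + 6930 + (-5775) + 1925 + (-231) + 7 = 84.

84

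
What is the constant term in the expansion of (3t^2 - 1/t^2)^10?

-61236

General term: C(10,j)·(3t^2)^j·(-1/t^2)^(10-j), with t-exponent 2j − 2(10−j) = 4j − 20.
Set 4j − 20 = 0: j = 5.
C(10,5) = 252; 3^5 = 243; (-1)^5 = -1.
Coefficient = 252 · 243 · (-1) = -61236.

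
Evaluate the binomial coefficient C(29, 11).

34597290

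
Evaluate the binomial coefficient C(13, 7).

1716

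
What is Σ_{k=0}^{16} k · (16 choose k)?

524288

Differentiating (1+x)^16 and setting x=1: Σ k·C(16,k) = 16·2^15 = 524288.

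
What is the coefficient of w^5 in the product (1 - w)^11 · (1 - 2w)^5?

-15674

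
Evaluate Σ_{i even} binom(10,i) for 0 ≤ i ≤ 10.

Even-i terms of row 10 sum to 2^9 = 512.

512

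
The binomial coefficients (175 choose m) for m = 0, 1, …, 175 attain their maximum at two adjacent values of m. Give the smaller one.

87

For odd n = 175, C(175,m) peaks at m = (n−1)/2 and (n+1)/2; the smaller is 87.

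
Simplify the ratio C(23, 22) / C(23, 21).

C(n,k+1)/C(n,k) = (n−k)/(k+1) = (23−21)/(21+1) = 2/22 = 1/11.

1/11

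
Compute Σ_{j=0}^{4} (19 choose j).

5036

1 + 19 + 171 + 969 + 3876 = 5036.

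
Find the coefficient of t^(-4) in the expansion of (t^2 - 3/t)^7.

5103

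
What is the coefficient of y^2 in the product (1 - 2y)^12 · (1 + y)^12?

42

Coefficient of y^2 = Σ_{j} C(12,j)·(-2)^j·C(12,2-j)·1^(2-j) for j from 0 to 2.
= 66 + (-288) + 264 = 42.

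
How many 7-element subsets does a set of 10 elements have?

120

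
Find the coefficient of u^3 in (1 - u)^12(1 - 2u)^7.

-2432

Coefficient of u^3 = Σ_{j} C(12,j)·(-1)^j·C(7,3-j)·(-2)^(3-j) for j from 0 to 3.
= (-280) + (-1008) + (-924) + (-220) = -2432.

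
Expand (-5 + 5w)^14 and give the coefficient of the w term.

-85449218750

The general term is C(14,j)·(-5)^j·(5w)^(14-j); the w^1 term has j = 13.
C(14,13) = 14.
Coefficient = C(14,13) · (-5)^13 · 5^1 = 14 · (-1220703125) · 5 = -85449218750.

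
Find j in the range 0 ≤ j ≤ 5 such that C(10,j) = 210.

C(10,j) increases on 0 ≤ j ≤ 5. C(10,3) = 120 and C(10,4) = 210, so j = 4.

4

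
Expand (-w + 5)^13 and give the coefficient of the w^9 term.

The general term is C(13,j)·(-w)^j·(5)^(13-j); the w^9 term has j = 9.
C(13,9) = 715.
Coefficient = C(13,9) · (-1)^9 · 5^4 = 715 · (-1) · 625 = -446875.

-446875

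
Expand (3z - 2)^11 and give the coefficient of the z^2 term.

-253440

The general term is C(11,j)·(3z)^j·(-2)^(11-j); the z^2 term has j = 2.
C(11,2) = 55.
Coefficient = C(11,2) · 3^2 · (-2)^9 = 55 · 9 · (-512) = -253440.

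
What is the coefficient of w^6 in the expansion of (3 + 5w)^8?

The general term is C(8,j)·(3)^j·(5w)^(8-j); the w^6 term has j = 2.
C(8,2) = 28.
Coefficient = C(8,2) · 3^2 · 5^6 = 28 · 9 · 15625 = 3937500.

3937500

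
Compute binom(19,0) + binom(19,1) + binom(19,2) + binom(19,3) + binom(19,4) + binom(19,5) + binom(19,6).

43796

1 + 19 + 171 + 969 + 3876 + 11628 + 27132 = 43796.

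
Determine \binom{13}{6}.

1716

C(13,6) = (13·12·11·10·9·8) / 6! = 1235520 / 720 = 1716.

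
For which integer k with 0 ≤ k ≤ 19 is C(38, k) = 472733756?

10

C(38,k) increases on 0 ≤ k ≤ 19. C(38,9) = 163011640 and C(38,10) = 472733756, so k = 10.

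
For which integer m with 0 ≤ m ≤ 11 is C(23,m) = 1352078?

C(23,m) increases on 0 ≤ m ≤ 11. C(23,10) = 1144066 and C(23,11) = 1352078, so m = 11.

11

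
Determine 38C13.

5414950296

C(38,13) = (38·37·36·35·34·33·32·31·30·29·28·27·26) / 13! = 33719008124158156800 / 6227020800 = 5414950296.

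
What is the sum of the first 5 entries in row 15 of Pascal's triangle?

1941

1 + 15 + 105 + 455 + 1365 = 1941.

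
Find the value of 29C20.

10015005

C(29,20) = C(29,9) by symmetry.
C(29,9) = (29·28·27·26·25·24·23·22·21) / 9! = 3634245014400 / 362880 = 10015005.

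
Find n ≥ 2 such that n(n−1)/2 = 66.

n(n−1)/2 = 66 ⇒ n(n−1) = 132. Since 12·11 = 132, n = 12.

12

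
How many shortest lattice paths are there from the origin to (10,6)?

8008

Each path is a sequence of 16 steps with 10 rights: C(16,10) = 8008.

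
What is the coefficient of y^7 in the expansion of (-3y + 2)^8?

The general term is C(8,j)·(-3y)^j·(2)^(8-j); the y^7 term has j = 7.
C(8,7) = 8.
Coefficient = C(8,7) · (-3)^7 · 2^1 = 8 · (-2187) · 2 = -34992.

-34992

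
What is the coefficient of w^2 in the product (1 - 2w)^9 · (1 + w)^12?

Coefficient of w^2 = Σ_{j} C(9,j)·(-2)^j·C(12,2-j)·1^(2-j) for j from 0 to 2.
= 66 + (-216) + 144 = -6.

-6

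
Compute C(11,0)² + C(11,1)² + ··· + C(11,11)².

By Vandermonde's identity, Σ C(11,j)² = C(22,11) = 705432.

705432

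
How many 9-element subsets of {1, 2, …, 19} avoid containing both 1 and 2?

All 9-subsets: C(19,9) = 92378. Those containing both fixed elements: C(17,7) = 19448.
92378 − 19448 = 72930.

72930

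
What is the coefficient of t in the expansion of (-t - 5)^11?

-107421875

The general term is C(11,j)·(-t)^j·(-5)^(11-j); the t^1 term has j = 1.
C(11,1) = 11.
Coefficient = C(11,1) · (-1)^1 · (-5)^10 = 11 · (-1) · 9765625 = -107421875.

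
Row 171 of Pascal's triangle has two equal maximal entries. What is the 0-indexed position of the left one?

85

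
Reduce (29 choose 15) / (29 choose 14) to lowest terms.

1

C(n,k+1)/C(n,k) = (n−k)/(k+1) = (29−14)/(14+1) = 15/15 = 1.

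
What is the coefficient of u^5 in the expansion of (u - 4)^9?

The general term is C(9,j)·(u)^j·(-4)^(9-j); the u^5 term has j = 5.
C(9,5) = 126.
Coefficient = C(9,5) · (-4)^4 = 126 · 256 = 32256.

32256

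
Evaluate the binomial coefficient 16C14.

120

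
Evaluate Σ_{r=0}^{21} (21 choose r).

2097152

Setting x = 1 in (1+x)^21 gives Σ C(21,r) = 2^21 = 2097152.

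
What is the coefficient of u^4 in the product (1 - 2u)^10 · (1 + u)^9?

-354

Coefficient of u^4 = Σ_{j} C(10,j)·(-2)^j·C(9,4-j)·1^(4-j) for j from 0 to 4.
= 126 + (-1680) + 6480 + (-8640) + 3360 = -354.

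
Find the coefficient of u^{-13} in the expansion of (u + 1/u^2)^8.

General term: C(8,j)·(u)^j·(1/u^2)^(8-j), with u-exponent 1j − 2(8−j) = 3j − 16.
Set 3j − 16 = -13: j = 1.
C(8,1) = 8; 1^1 = 1; 1^7 = 1.
Coefficient = 8 · 1 · 1 = 8.

8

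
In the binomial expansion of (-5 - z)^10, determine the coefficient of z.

19531250

The general term is C(10,j)·(-5)^j·(-z)^(10-j); the z^1 term has j = 9.
C(10,9) = 10.
Coefficient = C(10,9) · (-5)^9 · (-1)^1 = 10 · (-1953125) · (-1) = 19531250.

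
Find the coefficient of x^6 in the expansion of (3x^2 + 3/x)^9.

2480058

General term: C(9,j)·(3x^2)^j·(3/x)^(9-j), with x-exponent 2j − 1(9−j) = 3j − 9.
Set 3j − 9 = 6: j = 5.
C(9,5) = 126; 3^5 = 243; 3^4 = 81.
Coefficient = 126 · 243 · 81 = 2480058.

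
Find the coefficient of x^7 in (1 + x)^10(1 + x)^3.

1716

(1 + x)^10(1 + x)^3 = (1 + x)^13, so the coefficient of x^7 is C(13,7)·1^7 = 1716·1 = 1716.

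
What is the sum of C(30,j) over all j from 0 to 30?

1073741824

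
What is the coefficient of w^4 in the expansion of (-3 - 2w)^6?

2160

The general term is C(6,j)·(-3)^j·(-2w)^(6-j); the w^4 term has j = 2.
C(6,2) = 15.
Coefficient = C(6,2) · (-3)^2 · (-2)^4 = 15 · 9 · 16 = 2160.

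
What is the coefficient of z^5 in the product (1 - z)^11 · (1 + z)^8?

Coefficient of z^5 = Σ_{j} C(11,j)·(-1)^j·C(8,5-j)·1^(5-j) for j from 0 to 5.
= 56 + (-770) + 3080 + (-4620) + 2640 + (-462) = -76.

-76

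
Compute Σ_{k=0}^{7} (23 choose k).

390656

1 + 23 + 253 + 1771 + 8855 + 33649 + 100947 + 245157 = 390656.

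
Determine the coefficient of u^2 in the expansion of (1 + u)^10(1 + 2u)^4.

Coefficient of u^2 = Σ_{j} C(10,j)·1^j·C(4,2-j)·2^(2-j) for j from 0 to 2.
= 24 + 80 + 45 = 149.

149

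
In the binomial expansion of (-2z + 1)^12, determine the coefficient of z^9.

-112640

The general term is C(12,j)·(-2z)^j·(1)^(12-j); the z^9 term has j = 9.
C(12,9) = 220.
Coefficient = C(12,9) · (-2)^9 = 220 · (-512) = -112640.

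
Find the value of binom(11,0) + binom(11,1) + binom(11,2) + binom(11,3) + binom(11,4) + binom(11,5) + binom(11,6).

1486

1 + 11 + 55 + 165 + 330 + 462 + 462 = 1486.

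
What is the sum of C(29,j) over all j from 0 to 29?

536870912

The entries of row 29 sum to 2^29 = 536870912.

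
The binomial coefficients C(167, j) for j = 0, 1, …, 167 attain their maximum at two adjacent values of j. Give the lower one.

For odd n = 167, C(167,j) peaks at j = (n−1)/2 and (n+1)/2; the lower is 83.

83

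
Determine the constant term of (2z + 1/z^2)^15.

General term: C(15,j)·(2z)^j·(1/z^2)^(15-j), with z-exponent 1j − 2(15−j) = 3j − 30.
Set 3j − 30 = 0: j = 10.
C(15,10) = 3003; 2^10 = 1024; 1^5 = 1.
Coefficient = 3003 · 1024 · 1 = 3075072.

3075072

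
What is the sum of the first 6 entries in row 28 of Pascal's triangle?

1 + 28 + 378 + 3276 + 20475 + 98280 = 122438.

122438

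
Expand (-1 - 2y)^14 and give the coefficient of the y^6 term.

The general term is C(14,j)·(-1)^j·(-2y)^(14-j); the y^6 term has j = 8.
C(14,8) = 3003.
Coefficient = C(14,8) · (-2)^6 = 3003 · 64 = 192192.

192192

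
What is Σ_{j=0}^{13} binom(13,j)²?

Σ C(13,j)² is the coefficient of x^13 in (1+x)^13(1+x)^13 = (1+x)^26, i.e. C(26,13) = 10400600.

10400600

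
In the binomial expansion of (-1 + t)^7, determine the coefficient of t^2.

-21

The general term is C(7,j)·(-1)^j·(t)^(7-j); the t^2 term has j = 5.
C(7,5) = 21.
Coefficient = C(7,5) · (-1)^5 = 21 · (-1) = -21.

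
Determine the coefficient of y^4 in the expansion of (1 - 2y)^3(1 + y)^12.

Coefficient of y^4 = Σ_{j} C(3,j)·(-2)^j·C(12,4-j)·1^(4-j) for j from 0 to 3.
= 495 + (-1320) + 792 + (-96) = -129.

-129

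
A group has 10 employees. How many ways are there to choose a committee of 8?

45

This is C(10,8) = 45.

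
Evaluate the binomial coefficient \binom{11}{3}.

C(11,3) = (11·10·9) / 3! = 990 / 6 = 165.

165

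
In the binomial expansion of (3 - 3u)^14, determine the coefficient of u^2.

435250179

The general term is C(14,j)·(3)^j·(-3u)^(14-j); the u^2 term has j = 12.
C(14,12) = 91.
Coefficient = C(14,12) · 3^12 · (-3)^2 = 91 · 531441 · 9 = 435250179.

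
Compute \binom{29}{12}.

51895935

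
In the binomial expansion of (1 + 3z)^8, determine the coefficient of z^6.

20412

The general term is C(8,j)·(1)^j·(3z)^(8-j); the z^6 term has j = 2.
C(8,2) = 28.
Coefficient = C(8,2) · 3^6 = 28 · 729 = 20412.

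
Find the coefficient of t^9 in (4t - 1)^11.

The general term is C(11,j)·(4t)^j·(-1)^(11-j); the t^9 term has j = 9.
C(11,9) = 55.
Coefficient = C(11,9) · 4^9 = 55 · 262144 = 14417920.

14417920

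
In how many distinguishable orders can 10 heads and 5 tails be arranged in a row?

3003

Choose positions for the heads: C(15,10) = 3003.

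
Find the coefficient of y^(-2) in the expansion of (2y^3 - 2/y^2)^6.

960

General term: C(6,j)·(2y^3)^j·(-2/y^2)^(6-j), with y-exponent 3j − 2(6−j) = 5j − 12.
Set 5j − 12 = -2: j = 2.
C(6,2) = 15; 2^2 = 4; (-2)^4 = 16.
Coefficient = 15 · 4 · 16 = 960.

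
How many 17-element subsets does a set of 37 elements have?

15905368710

C(37,17) = (37·36·35·34·33·32·31·30·29·28·27·26·25·24·23·22·21) / 17! = 5657339689378493276160000 / 355687428096000 = 15905368710.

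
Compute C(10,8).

C(10,8) = C(10,2) by symmetry.
C(10,2) = (10·9) / 2! = 90 / 2 = 45.

45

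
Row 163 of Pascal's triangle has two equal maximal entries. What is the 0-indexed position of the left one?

For odd n = 163, C(163,i) peaks at i = (n−1)/2 and (n+1)/2; the lesser is 81.

81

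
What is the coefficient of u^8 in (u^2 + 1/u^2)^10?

120

General term: C(10,j)·(u^2)^j·(1/u^2)^(10-j), with u-exponent 2j − 2(10−j) = 4j − 20.
Set 4j − 20 = 8: j = 7.
C(10,7) = 120; 1^7 = 1; 1^3 = 1.
Coefficient = 120 · 1 · 1 = 120.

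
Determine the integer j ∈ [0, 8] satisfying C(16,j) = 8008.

C(16,j) increases on 0 ≤ j ≤ 8. C(16,5) = 4368 and C(16,6) = 8008, so j = 6.

6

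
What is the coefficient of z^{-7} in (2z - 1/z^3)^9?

4032

General term: C(9,j)·(2z)^j·(-1/z^3)^(9-j), with z-exponent 1j − 3(9−j) = 4j − 27.
Set 4j − 27 = -7: j = 5.
C(9,5) = 126; 2^5 = 32; (-1)^4 = 1.
Coefficient = 126 · 32 · 1 = 4032.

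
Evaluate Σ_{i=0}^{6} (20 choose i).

60460

1 + 20 + 190 + 1140 + 4845 + 15504 + 38760 = 60460.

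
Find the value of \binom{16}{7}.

11440

C(16,7) = (16·15·14·13·12·11·10) / 7! = 57657600 / 5040 = 11440.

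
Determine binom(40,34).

3838380

C(40,34) = C(40,6) by symmetry.
C(40,6) = (40·39·38·37·36·35) / 6! = 2763633600 / 720 = 3838380.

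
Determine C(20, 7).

C(20,7) = (20·19·18·17·16·15·14) / 7! = 390700800 / 5040 = 77520.

77520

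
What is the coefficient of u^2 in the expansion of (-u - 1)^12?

66

The general term is C(12,j)·(-u)^j·(-1)^(12-j); the u^2 term has j = 2.
C(12,2) = 66.
Coefficient = C(12,2) = 66.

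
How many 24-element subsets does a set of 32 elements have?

C(32,24) = C(32,8) by symmetry.
C(32,8) = (32·31·30·29·28·27·26·25) / 8! = 424097856000 / 40320 = 10518300.

10518300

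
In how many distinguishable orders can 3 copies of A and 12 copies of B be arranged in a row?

Choose positions for the A's: C(15,3) = 455.

455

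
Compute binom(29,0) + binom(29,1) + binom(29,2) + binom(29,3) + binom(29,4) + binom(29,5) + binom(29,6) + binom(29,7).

2182396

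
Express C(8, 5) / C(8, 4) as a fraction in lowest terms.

4/5

C(n,k+1)/C(n,k) = (n−k)/(k+1) = (8−4)/(4+1) = 4/5.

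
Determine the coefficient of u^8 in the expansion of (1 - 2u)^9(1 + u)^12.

-225

Coefficient of u^8 = Σ_{j} C(9,j)·(-2)^j·C(12,8-j)·1^(8-j) for j from 0 to 8.
= 495 + (-14256) + 133056 + (-532224) + 997920 + (-887040) + 354816 + (-55296) + 2304 = -225.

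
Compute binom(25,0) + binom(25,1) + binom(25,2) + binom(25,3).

2626

1 + 25 + 300 + 2300 = 2626.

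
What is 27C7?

C(27,7) = (27·26·25·24·23·22·21) / 7! = 4475671200 / 5040 = 888030.

888030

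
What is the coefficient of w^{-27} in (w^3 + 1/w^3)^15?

General term: C(15,j)·(w^3)^j·(1/w^3)^(15-j), with w-exponent 3j − 3(15−j) = 6j − 45.
Set 6j − 45 = -27: j = 3.
C(15,3) = 455; 1^3 = 1; 1^12 = 1.
Coefficient = 455 · 1 · 1 = 455.

455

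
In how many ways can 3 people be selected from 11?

165

This is C(11,3) = 165.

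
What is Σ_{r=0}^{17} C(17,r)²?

Σ C(17,r)² is the coefficient of x^17 in (1+x)^17(1+x)^17 = (1+x)^34, i.e. C(34,17) = 2333606220.

2333606220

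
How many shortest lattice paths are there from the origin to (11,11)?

705432

Each path is a sequence of 22 steps with 11 rights: C(22,11) = 705432.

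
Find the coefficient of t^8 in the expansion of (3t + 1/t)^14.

General term: C(14,j)·(3t)^j·(1/t)^(14-j), with t-exponent 1j − 1(14−j) = 2j − 14.
Set 2j − 14 = 8: j = 11.
C(14,11) = 364; 3^11 = 177147; 1^3 = 1.
Coefficient = 364 · 177147 · 1 = 64481508.

64481508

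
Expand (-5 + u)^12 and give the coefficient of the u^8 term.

The general term is C(12,j)·(-5)^j·(u)^(12-j); the u^8 term has j = 4.
C(12,4) = 495.
Coefficient = C(12,4) · (-5)^4 = 495 · 625 = 309375.

309375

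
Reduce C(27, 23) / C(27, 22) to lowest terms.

5/23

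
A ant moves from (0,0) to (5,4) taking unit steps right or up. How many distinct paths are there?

Each path is a sequence of 9 steps with 5 rights: C(9,5) = 126.

126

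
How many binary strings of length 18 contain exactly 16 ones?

Choose the 16 positions: C(18,16) = 153.

153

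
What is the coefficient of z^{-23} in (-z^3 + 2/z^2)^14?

-114688

General term: C(14,j)·(-z^3)^j·(2/z^2)^(14-j), with z-exponent 3j − 2(14−j) = 5j − 28.
Set 5j − 28 = -23: j = 1.
C(14,1) = 14; (-1)^1 = -1; 2^13 = 8192.
Coefficient = 14 · (-1) · 8192 = -114688.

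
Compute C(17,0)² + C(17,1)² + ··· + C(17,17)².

2333606220

Σ C(17,k)² is the coefficient of x^17 in (1+x)^17(1+x)^17 = (1+x)^34, i.e. C(34,17) = 2333606220.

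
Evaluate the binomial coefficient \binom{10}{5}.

252

C(10,5) = (10·9·8·7·6) / 5! = 30240 / 120 = 252.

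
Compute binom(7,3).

C(7,3) = (7·6·5) / 3! = 210 / 6 = 35.

35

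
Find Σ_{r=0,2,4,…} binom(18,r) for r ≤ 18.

131072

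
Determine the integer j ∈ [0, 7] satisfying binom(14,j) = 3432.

C(14,j) increases on 0 ≤ j ≤ 7. C(14,6) = 3003 and C(14,7) = 3432, so j = 7.

7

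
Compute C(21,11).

352716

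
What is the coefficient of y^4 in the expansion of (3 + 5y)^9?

19136250

The general term is C(9,j)·(3)^j·(5y)^(9-j); the y^4 term has j = 5.
C(9,5) = 126.
Coefficient = C(9,5) · 3^5 · 5^4 = 126 · 243 · 625 = 19136250.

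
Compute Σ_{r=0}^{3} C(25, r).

1 + 25 + 300 + 2300 = 2626.

2626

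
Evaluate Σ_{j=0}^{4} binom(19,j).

1 + 19 + 171 + 969 + 3876 = 5036.

5036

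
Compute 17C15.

C(17,15) = C(17,2) by symmetry.
C(17,2) = (17·16) / 2! = 272 / 2 = 136.

136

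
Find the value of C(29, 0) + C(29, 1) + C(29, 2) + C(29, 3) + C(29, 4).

1 + 29 + 406 + 3654 + 23751 = 27841.

27841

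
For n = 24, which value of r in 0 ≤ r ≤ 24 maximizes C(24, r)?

12

C(24,r) is maximized at r = 24/2 = 12.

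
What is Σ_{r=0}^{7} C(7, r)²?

3432

By Vandermonde's identity, Σ C(7,r)² = C(14,7) = 3432.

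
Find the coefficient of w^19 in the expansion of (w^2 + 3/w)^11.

General term: C(11,j)·(w^2)^j·(3/w)^(11-j), with w-exponent 2j − 1(11−j) = 3j − 11.
Set 3j − 11 = 19: j = 10.
C(11,10) = 11; 1^10 = 1; 3^1 = 3.
Coefficient = 11 · 1 · 3 = 33.

33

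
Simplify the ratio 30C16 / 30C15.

C(n,k+1)/C(n,k) = (n−k)/(k+1) = (30−15)/(15+1) = 15/16.

15/16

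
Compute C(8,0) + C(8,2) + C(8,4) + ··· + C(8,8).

128

Even-r terms of row 8 sum to 2^7 = 128.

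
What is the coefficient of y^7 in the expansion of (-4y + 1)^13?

-28114944

The general term is C(13,j)·(-4y)^j·(1)^(13-j); the y^7 term has j = 7.
C(13,7) = 1716.
Coefficient = C(13,7) · (-4)^7 = 1716 · (-16384) = -28114944.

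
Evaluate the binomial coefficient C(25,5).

53130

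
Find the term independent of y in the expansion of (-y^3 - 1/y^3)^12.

General term: C(12,j)·(-y^3)^j·(-1/y^3)^(12-j), with y-exponent 3j − 3(12−j) = 6j − 36.
Set 6j − 36 = 0: j = 6.
C(12,6) = 924; (-1)^6 = 1; (-1)^6 = 1.
Coefficient = 924 · 1 · 1 = 924.

924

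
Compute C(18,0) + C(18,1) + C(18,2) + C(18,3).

1 + 18 + 153 + 816 = 988.

988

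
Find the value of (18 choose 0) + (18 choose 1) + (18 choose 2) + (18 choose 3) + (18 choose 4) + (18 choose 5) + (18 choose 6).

1 + 18 + 153 + 816 + 3060 + 8568 + 18564 = 31180.

31180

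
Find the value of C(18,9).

C(18,9) = (18·17·16·15·14·13·12·11·10) / 9! = 17643225600 / 362880 = 48620.

48620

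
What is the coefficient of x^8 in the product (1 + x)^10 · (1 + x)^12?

319770

(1 + x)^10(1 + x)^12 = (1 + x)^22, so the coefficient of x^8 is C(22,8)·1^8 = 319770·1 = 319770.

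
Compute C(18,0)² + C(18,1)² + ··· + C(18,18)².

9075135300

By Vandermonde's identity, Σ C(18,j)² = C(36,18) = 9075135300.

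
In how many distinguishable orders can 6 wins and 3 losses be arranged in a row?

84

Choose positions for the wins: C(9,6) = 84.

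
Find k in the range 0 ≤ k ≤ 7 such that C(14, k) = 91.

2

C(14,k) increases on 0 ≤ k ≤ 7. C(14,1) = 14 and C(14,2) = 91, so k = 2.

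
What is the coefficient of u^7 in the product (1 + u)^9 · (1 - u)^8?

-56

Coefficient of u^7 = Σ_{j} C(9,j)·1^j·C(8,7-j)·(-1)^(7-j) for j from 0 to 7.
= (-8) + 252 + (-2016) + 5880 + (-7056) + 3528 + (-672) + 36 = -56.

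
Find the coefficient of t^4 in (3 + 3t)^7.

76545

The general term is C(7,j)·(3)^j·(3t)^(7-j); the t^4 term has j = 3.
C(7,3) = 35.
Coefficient = C(7,3) · 3^3 · 3^4 = 35 · 27 · 81 = 76545.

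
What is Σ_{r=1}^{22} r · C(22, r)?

Since r·C(22,r) = 22·C(21,r−1), the sum is 22·2^21 = 22·2097152 = 46137344.

46137344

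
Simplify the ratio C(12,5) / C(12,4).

C(n,k+1)/C(n,k) = (n−k)/(k+1) = (12−4)/(4+1) = 8/5.

8/5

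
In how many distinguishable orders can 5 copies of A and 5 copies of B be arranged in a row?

252

Choose positions for the A's: C(10,5) = 252.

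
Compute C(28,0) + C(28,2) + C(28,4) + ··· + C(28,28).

Half of (1+1)^28 + (1−1)^28 gives the even-index sum: 2^27 = 134217728.

134217728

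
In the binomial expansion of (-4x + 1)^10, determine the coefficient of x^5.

The general term is C(10,j)·(-4x)^j·(1)^(10-j); the x^5 term has j = 5.
C(10,5) = 252.
Coefficient = C(10,5) · (-4)^5 = 252 · (-1024) = -258048.

-258048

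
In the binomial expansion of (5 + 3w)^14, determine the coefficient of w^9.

The general term is C(14,j)·(5)^j·(3w)^(14-j); the w^9 term has j = 5.
C(14,5) = 2002.
Coefficient = C(14,5) · 5^5 · 3^9 = 2002 · 3125 · 19683 = 123141768750.

123141768750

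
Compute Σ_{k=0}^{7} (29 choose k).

1 + 29 + 406 + 3654 + 23751 + 118755 + 475020 + 1560780 = 2182396.

2182396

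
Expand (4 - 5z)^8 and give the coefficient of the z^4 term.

11200000

The general term is C(8,j)·(4)^j·(-5z)^(8-j); the z^4 term has j = 4.
C(8,4) = 70.
Coefficient = C(8,4) · 4^4 · (-5)^4 = 70 · 256 · 625 = 11200000.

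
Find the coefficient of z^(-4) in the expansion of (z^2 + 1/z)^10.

General term: C(10,j)·(z^2)^j·(1/z)^(10-j), with z-exponent 2j − 1(10−j) = 3j − 10.
Set 3j − 10 = -4: j = 2.
C(10,2) = 45; 1^2 = 1; 1^8 = 1.
Coefficient = 45 · 1 · 1 = 45.

45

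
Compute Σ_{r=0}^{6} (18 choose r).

31180

1 + 18 + 153 + 816 + 3060 + 8568 + 18564 = 31180.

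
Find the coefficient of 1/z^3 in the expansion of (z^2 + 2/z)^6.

General term: C(6,j)·(z^2)^j·(2/z)^(6-j), with z-exponent 2j − 1(6−j) = 3j − 6.
Set 3j − 6 = -3: j = 1.
C(6,1) = 6; 1^1 = 1; 2^5 = 32.
Coefficient = 6 · 1 · 32 = 192.

192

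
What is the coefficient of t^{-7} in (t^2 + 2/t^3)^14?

439296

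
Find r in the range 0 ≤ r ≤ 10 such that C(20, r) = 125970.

C(20,r) increases on 0 ≤ r ≤ 10. C(20,7) = 77520 and C(20,8) = 125970, so r = 8.

8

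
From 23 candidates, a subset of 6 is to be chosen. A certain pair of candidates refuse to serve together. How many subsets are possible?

94962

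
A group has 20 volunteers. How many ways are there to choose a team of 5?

This is C(20,5) = 15504.

15504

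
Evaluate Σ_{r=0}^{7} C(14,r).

9908

1 + 14 + 91 + 364 + 1001 + 2002 + 3003 + 3432 = 9908.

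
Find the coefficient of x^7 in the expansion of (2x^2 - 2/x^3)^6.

-384

General term: C(6,j)·(2x^2)^j·(-2/x^3)^(6-j), with x-exponent 2j − 3(6−j) = 5j − 18.
Set 5j − 18 = 7: j = 5.
C(6,5) = 6; 2^5 = 32; (-2)^1 = -2.
Coefficient = 6 · 32 · (-2) = -384.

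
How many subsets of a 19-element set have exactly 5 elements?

11628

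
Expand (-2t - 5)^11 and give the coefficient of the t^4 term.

-412500000

The general term is C(11,j)·(-2t)^j·(-5)^(11-j); the t^4 term has j = 4.
C(11,4) = 330.
Coefficient = C(11,4) · (-2)^4 · (-5)^7 = 330 · 16 · (-78125) = -412500000.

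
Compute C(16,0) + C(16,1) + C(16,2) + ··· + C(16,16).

65536

Setting x = 1 in (1+x)^16 gives Σ C(16,j) = 2^16 = 65536.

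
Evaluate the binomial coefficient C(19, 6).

27132

C(19,6) = (19·18·17·16·15·14) / 6! = 19535040 / 720 = 27132.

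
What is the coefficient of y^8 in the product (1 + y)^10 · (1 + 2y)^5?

50445

Coefficient of y^8 = Σ_{j} C(10,j)·1^j·C(5,8-j)·2^(8-j) for j from 3 to 8.
= 3840 + 16800 + 20160 + 8400 + 1200 + 45 = 50445.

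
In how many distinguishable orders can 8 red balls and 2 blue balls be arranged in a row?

45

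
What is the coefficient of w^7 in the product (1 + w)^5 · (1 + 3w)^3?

Coefficient of w^7 = Σ_{j} C(5,j)·1^j·C(3,7-j)·3^(7-j) for j from 4 to 5.
= 135 + 27 = 162.

162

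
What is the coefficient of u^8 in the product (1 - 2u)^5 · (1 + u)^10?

Coefficient of u^8 = Σ_{j} C(5,j)·(-2)^j·C(10,8-j)·1^(8-j) for j from 0 to 5.
= 45 + (-1200) + 8400 + (-20160) + 16800 + (-3840) = 45.

45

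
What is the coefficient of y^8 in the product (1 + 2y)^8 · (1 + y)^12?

1550927

Coefficient of y^8 = Σ_{j} C(8,j)·2^j·C(12,8-j)·1^(8-j) for j from 0 to 8.
= 495 + 12672 + 103488 + 354816 + 554400 + 394240 + 118272 + 12288 + 256 = 1550927.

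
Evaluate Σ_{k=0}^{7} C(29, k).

2182396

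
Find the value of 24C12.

2704156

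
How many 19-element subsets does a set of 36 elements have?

8597496600

C(36,19) = C(36,17) by symmetry.
C(36,17) = (36·35·34·33·32·31·30·29·28·27·26·25·24·23·22·21·20) / 17! = 3058021453718104473600000 / 355687428096000 = 8597496600.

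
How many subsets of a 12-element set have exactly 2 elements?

66

Choose the 2 positions: C(12,2) = 66.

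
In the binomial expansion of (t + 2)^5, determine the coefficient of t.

80

The general term is C(5,j)·(t)^j·(2)^(5-j); the t^1 term has j = 1.
C(5,1) = 5.
Coefficient = C(5,1) · 2^4 = 5 · 16 = 80.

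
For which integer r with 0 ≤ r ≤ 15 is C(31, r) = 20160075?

C(31,r) increases on 0 ≤ r ≤ 15. C(31,8) = 7888725 and C(31,9) = 20160075, so r = 9.

9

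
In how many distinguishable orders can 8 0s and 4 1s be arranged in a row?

495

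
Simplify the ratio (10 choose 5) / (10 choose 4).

6/5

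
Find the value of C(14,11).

C(14,11) = C(14,3) by symmetry.
C(14,3) = (14·13·12) / 3! = 2184 / 6 = 364.

364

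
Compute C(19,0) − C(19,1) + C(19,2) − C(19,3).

The partial alternating sum Σ_{k=0}^{3} (−1)^k C(19,k) = (−1)^3 C(18,3) = -816.

-816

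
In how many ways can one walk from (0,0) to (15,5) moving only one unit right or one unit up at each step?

Each path is a sequence of 20 steps with 15 rights: C(20,15) = 15504.

15504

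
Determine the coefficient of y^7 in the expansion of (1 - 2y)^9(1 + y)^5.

Coefficient of y^7 = Σ_{j} C(9,j)·(-2)^j·C(5,7-j)·1^(7-j) for j from 2 to 7.
= 144 + (-3360) + 20160 + (-40320) + 26880 + (-4608) = -1104.

-1104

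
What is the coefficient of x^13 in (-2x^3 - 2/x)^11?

General term: C(11,j)·(-2x^3)^j·(-2/x)^(11-j), with x-exponent 3j − 1(11−j) = 4j − 11.
Set 4j − 11 = 13: j = 6.
C(11,6) = 462; (-2)^6 = 64; (-2)^5 = -32.
Coefficient = 462 · 64 · (-32) = -946176.

-946176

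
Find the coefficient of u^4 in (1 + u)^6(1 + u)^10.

(1 + u)^6(1 + u)^10 = (1 + u)^16, so the coefficient of u^4 is C(16,4)·1^4 = 1820·1 = 1820.

1820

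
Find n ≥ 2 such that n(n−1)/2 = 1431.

54

n(n−1)/2 = 1431 ⇒ n(n−1) = 2862. Since 54·53 = 2862, n = 54.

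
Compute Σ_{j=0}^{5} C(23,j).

1 + 23 + 253 + 1771 + 8855 + 33649 = 44552.

44552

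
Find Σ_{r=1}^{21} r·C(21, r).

22020096

Differentiating (1+x)^21 and setting x=1: Σ r·C(21,r) = 21·2^20 = 22020096.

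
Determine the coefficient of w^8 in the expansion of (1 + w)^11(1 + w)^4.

6435

Coefficient of w^8 = Σ_{j} C(11,j)·C(4,8-j) for j from 4 to 8.
= 330 + 1848 + 2772 + 1320 + 165 = 6435.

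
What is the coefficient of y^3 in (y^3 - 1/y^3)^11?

-462

General term: C(11,j)·(y^3)^j·(-1/y^3)^(11-j), with y-exponent 3j − 3(11−j) = 6j − 33.
Set 6j − 33 = 3: j = 6.
C(11,6) = 462; 1^6 = 1; (-1)^5 = -1.
Coefficient = 462 · 1 · (-1) = -462.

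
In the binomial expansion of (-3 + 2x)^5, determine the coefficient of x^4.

-240

The general term is C(5,j)·(-3)^j·(2x)^(5-j); the x^4 term has j = 1.
C(5,1) = 5.
Coefficient = C(5,1) · (-3)^1 · 2^4 = 5 · (-3) · 16 = -240.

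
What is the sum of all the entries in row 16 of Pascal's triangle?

65536

Setting x = 1 in (1+x)^16 gives Σ C(16,r) = 2^16 = 65536.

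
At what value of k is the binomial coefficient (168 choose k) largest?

C(168,k) is maximized at k = 168/2 = 84.

84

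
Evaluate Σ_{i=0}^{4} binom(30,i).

1 + 30 + 435 + 4060 + 27405 = 31931.

31931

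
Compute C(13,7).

C(13,7) = C(13,6) by symmetry.
C(13,6) = (13·12·11·10·9·8) / 6! = 1235520 / 720 = 1716.

1716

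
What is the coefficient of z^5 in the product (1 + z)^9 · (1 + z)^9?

8568

(1 + z)^9(1 + z)^9 = (1 + z)^18, so the coefficient of z^5 is C(18,5)·1^5 = 8568·1 = 8568.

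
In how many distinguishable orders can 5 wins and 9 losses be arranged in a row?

Choose positions for the wins: C(14,5) = 2002.

2002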